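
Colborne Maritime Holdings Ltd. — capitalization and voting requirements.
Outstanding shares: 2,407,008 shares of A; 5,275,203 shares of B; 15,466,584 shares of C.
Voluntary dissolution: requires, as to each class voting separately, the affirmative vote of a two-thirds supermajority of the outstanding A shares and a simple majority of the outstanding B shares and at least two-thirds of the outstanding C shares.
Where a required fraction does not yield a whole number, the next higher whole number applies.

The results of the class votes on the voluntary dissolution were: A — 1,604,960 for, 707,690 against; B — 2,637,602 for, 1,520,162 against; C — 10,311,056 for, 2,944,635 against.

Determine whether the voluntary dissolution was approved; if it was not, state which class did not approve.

Approved — every class gave the required vote.

A: 2/3 of 2407008 = 1604672; 1,604,672 required, 1,604,960 in favor — approved.
B: a majority of 5275203 is 2637602; 2,637,602 required, 2,637,602 in favor — approved.
C: 2/3 of 15466584 = 10311056; 10,311,056 required, 10,311,056 in favor — approved.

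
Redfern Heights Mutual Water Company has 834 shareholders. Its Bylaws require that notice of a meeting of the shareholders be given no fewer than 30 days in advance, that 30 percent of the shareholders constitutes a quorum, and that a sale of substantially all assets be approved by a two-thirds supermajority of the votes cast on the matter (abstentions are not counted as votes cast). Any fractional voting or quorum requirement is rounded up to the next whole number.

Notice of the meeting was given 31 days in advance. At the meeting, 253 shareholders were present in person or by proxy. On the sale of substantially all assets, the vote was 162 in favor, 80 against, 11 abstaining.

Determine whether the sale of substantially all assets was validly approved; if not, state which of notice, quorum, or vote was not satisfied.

Valid — all requirements satisfied.

Notice: 31 days given; 30 required. Satisfied.
Quorum: 30% of 834 = 250.20, rounded up to 251; 253 present. Satisfied.
Vote: requires two-thirds of the votes cast (253 − 11 abstaining = 242); 2/3 of 242 = 161.33, rounded up to 162, so 162 needed; 162 in favor. Satisfied.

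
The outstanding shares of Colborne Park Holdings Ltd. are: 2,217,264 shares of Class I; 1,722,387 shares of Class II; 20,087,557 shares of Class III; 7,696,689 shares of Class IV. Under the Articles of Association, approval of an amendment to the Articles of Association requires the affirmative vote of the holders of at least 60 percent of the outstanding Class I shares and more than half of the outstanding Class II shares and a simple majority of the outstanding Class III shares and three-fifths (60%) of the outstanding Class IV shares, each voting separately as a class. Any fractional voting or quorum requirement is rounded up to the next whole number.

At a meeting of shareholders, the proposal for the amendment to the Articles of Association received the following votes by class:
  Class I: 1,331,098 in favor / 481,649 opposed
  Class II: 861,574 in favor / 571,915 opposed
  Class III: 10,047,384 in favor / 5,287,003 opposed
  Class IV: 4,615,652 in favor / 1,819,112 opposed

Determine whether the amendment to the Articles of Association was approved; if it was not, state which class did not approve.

Not approved — the Class IV shares did not give the required vote.

Class I: 3/5 of 2217264 = 1330358.40, rounded up to 1330359; 1,330,359 required, 1,331,098 in favor — approved.
Class II: a majority of 1722387 is 861194; 861,194 required, 861,574 in favor — approved.
Class III: a majority of 20087557 is 10043779; 10,043,779 required, 10,047,384 in favor — approved.
Class IV: 3/5 of 7696689 = 4618013.40, rounded up to 4618014; 4,618,014 required, 4,615,652 in favor — not approved.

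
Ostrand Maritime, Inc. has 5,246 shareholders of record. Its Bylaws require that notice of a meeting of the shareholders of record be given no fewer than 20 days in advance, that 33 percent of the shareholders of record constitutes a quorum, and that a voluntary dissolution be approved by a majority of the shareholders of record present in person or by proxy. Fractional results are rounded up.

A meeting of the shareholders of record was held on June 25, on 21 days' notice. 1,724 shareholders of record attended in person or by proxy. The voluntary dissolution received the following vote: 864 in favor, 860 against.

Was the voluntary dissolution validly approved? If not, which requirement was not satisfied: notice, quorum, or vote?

Notice: 21 days given; 20 required. Satisfied.
Quorum: 33% of 5,246 = 1,731.18, rounded up to 1,732; 1,724 present. Not satisfied.
Vote: requires a majority of those present (1,724); a majority of 1724 is 863, so 863 needed; 864 in favor. Satisfied.

Invalid — quorum requirement not satisfied.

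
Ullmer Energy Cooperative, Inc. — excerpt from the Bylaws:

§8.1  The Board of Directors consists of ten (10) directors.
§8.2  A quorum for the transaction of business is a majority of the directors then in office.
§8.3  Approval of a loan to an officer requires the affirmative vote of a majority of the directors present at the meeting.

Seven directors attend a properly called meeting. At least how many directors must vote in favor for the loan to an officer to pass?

4

The loan to an officer requires a majority of the directors present (7).
A majority of 7 is 4.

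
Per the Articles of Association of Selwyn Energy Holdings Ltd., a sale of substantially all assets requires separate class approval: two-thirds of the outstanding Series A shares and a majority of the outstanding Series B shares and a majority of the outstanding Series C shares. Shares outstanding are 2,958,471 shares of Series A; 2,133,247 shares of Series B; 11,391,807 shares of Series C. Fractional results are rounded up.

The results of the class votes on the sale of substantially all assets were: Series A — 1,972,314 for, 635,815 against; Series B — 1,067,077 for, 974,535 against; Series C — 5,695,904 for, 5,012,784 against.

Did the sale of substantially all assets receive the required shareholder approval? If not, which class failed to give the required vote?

Series A: 2/3 of 2958471 = 1972314; 1,972,314 required, 1,972,314 in favor — approved.
Series B: a majority of 2133247 is 1066624; 1,066,624 required, 1,067,077 in favor — approved.
Series C: a majority of 11391807 is 5695904; 5,695,904 required, 5,695,904 in favor — approved.

Approved — every class gave the required vote.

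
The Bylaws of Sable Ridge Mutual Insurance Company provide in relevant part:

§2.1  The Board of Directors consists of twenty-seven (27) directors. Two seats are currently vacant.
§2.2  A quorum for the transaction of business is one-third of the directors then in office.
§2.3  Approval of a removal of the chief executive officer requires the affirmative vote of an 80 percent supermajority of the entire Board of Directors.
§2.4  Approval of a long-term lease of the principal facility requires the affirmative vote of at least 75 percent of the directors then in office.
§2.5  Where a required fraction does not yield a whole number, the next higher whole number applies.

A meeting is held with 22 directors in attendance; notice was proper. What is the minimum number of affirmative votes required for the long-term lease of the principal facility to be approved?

19

The long-term lease of the principal facility requires three-fourths of the directors then in office (25).
3/4 of 25 = 18.75, rounded up to 19.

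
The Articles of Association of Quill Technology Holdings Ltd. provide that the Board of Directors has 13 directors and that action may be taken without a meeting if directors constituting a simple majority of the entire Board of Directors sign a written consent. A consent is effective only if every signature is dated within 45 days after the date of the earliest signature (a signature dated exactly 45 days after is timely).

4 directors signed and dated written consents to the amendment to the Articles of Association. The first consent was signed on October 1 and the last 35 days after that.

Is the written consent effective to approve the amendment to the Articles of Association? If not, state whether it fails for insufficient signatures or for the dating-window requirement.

Not effective — insufficient signatures.

Signatures required: a simple majority of 13 — a majority of 13 is 7, so 7 needed; 4 signed. Insufficient.
Dating window: the latest signature is 35 days after the earliest; the limit is 45 days. Within the window.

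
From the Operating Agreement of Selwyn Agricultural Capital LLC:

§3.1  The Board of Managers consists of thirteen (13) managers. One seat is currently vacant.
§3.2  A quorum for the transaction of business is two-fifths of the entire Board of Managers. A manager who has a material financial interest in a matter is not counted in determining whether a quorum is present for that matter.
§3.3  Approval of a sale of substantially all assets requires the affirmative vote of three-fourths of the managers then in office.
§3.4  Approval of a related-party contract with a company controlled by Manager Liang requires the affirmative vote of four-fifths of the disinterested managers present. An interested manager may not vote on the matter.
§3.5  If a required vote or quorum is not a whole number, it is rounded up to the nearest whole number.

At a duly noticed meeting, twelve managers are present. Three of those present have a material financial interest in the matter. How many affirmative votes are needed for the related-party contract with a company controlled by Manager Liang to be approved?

The related-party contract with a company controlled by Manager Liang requires four-fifths of the disinterested managers present (12 − 3 = 9).
4/5 of 9 = 7.20, rounded up to 8.

8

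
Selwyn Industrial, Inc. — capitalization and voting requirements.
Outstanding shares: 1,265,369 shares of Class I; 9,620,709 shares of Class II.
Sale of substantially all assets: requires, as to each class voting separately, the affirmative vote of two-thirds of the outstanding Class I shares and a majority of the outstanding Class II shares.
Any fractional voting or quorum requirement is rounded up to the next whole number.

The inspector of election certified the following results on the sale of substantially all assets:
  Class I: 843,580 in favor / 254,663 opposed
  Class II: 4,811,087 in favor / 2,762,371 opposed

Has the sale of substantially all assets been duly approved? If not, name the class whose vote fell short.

Approved — every class gave the required vote.

Class I: 2/3 of 1265369 = 843579.33, rounded up to 843580; 843,580 required, 843,580 in favor — approved.
Class II: a majority of 9620709 is 4810355; 4,810,355 required, 4,811,087 in favor — approved.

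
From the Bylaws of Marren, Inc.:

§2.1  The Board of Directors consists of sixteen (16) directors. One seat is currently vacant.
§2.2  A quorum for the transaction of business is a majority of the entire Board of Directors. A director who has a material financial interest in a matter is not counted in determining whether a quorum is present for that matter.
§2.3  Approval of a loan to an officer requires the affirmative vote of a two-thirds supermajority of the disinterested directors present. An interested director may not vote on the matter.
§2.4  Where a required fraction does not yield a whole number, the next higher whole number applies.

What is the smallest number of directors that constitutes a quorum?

9

A majority of 16 is 9.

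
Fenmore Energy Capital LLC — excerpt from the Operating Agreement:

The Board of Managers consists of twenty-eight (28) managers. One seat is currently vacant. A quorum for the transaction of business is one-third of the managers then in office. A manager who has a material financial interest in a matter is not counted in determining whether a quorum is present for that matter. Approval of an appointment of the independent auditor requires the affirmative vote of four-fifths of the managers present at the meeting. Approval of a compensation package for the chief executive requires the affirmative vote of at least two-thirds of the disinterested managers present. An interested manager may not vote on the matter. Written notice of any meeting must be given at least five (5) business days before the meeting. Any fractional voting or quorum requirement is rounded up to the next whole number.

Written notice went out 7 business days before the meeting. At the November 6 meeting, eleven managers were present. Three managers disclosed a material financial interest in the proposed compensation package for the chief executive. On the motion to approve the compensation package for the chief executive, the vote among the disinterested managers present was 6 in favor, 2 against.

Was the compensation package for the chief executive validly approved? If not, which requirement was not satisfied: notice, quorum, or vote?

Notice: 7 business days given; 5 required (7 ≥ 5). Satisfied.
Quorum: 11 present, but the 3 interested managers do not count, leaving 8. Quorum is 9. Not satisfied.
Vote: the compensation package for the chief executive requires two-thirds of the disinterested managers present (11 − 3 = 8). 2/3 of 8 = 5.33, rounded up to 6, so 6 affirmative votes are needed; 6 voted in favor. Satisfied. (Moot — without a quorum no business can be validly transacted.)

Invalid — quorum requirement not satisfied.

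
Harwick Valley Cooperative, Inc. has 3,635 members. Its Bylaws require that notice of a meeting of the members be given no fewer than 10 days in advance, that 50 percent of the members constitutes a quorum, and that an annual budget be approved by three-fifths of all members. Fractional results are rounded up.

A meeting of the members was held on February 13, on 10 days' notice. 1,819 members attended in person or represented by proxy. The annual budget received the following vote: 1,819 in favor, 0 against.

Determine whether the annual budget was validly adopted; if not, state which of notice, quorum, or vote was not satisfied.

Invalid — vote requirement not satisfied.

Notice: 10 days given; 10 required. Satisfied.
Quorum: 50% of 3,635 = 1,817.50, rounded up to 1,818; 1,819 present. Satisfied.
Vote: requires three-fifths of all members (3,635); 3/5 of 3635 = 2181, so 2,181 needed; 1,819 in favor. Not satisfied.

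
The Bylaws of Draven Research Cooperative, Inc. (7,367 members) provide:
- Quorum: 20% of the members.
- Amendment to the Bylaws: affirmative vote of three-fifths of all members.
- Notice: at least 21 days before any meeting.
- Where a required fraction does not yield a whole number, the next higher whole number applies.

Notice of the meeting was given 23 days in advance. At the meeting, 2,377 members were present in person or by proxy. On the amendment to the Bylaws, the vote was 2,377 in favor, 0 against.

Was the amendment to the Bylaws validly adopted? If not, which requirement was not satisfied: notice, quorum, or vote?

Invalid — vote requirement not satisfied.

Notice: 23 days given; 21 required. Satisfied.
Quorum: 20% of 7,367 = 1,473.40, rounded up to 1,474; 2,377 present. Satisfied.
Vote: requires three-fifths of all members (7,367); 3/5 of 7367 = 4420.20, rounded up to 4421, so 4,421 needed; 2,377 in favor. Not satisfied.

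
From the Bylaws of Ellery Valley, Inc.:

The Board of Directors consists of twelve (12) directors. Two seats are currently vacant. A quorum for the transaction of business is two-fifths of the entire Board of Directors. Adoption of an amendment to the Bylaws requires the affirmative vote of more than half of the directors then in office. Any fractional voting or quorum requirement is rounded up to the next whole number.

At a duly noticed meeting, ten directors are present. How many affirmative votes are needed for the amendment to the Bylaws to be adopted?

The amendment to the Bylaws requires a majority of the directors then in office (10).
A majority of 10 is 6.

6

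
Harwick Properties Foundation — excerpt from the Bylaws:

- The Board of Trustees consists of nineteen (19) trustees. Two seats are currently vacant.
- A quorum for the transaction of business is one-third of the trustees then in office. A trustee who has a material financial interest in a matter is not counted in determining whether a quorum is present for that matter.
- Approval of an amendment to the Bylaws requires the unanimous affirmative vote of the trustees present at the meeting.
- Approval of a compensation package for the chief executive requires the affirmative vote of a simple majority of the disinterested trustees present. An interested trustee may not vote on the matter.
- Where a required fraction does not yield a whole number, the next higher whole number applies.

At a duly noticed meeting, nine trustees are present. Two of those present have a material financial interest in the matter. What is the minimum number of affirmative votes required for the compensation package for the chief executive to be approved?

The compensation package for the chief executive requires a majority of the disinterested trustees present (9 − 2 = 7).
A majority of 7 is 4.

4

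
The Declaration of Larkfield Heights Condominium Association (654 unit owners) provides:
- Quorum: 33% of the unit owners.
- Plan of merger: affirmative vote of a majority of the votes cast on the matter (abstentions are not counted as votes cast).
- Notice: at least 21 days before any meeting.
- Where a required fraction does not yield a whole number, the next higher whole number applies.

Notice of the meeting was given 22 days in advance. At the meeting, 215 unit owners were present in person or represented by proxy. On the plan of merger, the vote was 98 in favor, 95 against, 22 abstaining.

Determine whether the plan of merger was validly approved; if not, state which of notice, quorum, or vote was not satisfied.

Notice: 22 days given; 21 required. Satisfied.
Quorum: 33% of 654 = 215.82, rounded up to 216; 215 present. Not satisfied.
Vote: requires a majority of the votes cast (215 − 22 abstaining = 193); a majority of 193 is 97, so 97 needed; 98 in favor. Satisfied.

Invalid — quorum requirement not satisfied.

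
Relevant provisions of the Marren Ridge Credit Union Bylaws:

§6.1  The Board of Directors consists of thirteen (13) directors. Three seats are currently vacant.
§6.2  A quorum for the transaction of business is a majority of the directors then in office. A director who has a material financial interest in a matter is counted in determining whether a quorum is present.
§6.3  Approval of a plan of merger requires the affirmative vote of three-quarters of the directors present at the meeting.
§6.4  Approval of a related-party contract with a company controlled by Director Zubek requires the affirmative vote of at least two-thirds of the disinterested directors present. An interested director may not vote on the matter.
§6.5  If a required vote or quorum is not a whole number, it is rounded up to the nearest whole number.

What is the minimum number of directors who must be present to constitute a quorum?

6

A majority of 10 is 6.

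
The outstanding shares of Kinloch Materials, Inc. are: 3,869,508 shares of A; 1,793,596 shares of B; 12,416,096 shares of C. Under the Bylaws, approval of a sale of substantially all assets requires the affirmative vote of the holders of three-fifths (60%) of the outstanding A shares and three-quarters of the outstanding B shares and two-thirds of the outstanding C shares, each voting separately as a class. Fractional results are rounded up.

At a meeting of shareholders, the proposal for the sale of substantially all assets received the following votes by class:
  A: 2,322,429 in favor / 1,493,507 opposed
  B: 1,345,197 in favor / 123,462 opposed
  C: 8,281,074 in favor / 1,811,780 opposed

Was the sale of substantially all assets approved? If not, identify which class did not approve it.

A: 3/5 of 3869508 = 2321704.80, rounded up to 2321705; 2,321,705 required, 2,322,429 in favor — approved.
B: 3/4 of 1793596 = 1345197; 1,345,197 required, 1,345,197 in favor — approved.
C: 2/3 of 12416096 = 8277397.33, rounded up to 8277398; 8,277,398 required, 8,281,074 in favor — approved.

Approved — every class gave the required vote.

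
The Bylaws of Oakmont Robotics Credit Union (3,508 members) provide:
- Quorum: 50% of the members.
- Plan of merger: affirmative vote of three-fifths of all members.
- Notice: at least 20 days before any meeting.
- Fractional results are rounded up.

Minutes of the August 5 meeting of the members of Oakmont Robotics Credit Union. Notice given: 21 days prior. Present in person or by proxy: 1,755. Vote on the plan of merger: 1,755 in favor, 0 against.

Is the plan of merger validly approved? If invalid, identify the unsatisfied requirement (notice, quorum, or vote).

Notice: 21 days given; 20 required. Satisfied.
Quorum: 50% of 3,508 = 1,754; 1,755 present. Satisfied.
Vote: requires three-fifths of all members (3,508); 3/5 of 3508 = 2104.80, rounded up to 2105, so 2,105 needed; 1,755 in favor. Not satisfied.

Invalid — vote requirement not satisfied.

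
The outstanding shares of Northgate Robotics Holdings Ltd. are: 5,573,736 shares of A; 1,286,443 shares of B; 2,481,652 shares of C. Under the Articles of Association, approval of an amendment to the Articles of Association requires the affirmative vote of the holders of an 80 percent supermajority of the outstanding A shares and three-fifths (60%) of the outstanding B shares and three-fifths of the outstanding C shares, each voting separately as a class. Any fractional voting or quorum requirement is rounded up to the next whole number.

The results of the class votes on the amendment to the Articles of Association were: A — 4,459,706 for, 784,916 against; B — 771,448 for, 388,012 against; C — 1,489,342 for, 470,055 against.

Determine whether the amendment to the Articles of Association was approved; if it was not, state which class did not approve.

A: 4/5 of 5573736 = 4458988.80, rounded up to 4458989; 4,458,989 required, 4,459,706 in favor — approved.
B: 3/5 of 1286443 = 771865.80, rounded up to 771866; 771,866 required, 771,448 in favor — not approved.
C: 3/5 of 2481652 = 1488991.20, rounded up to 1488992; 1,488,992 required, 1,489,342 in favor — approved.

Not approved — the B shares did not give the required vote.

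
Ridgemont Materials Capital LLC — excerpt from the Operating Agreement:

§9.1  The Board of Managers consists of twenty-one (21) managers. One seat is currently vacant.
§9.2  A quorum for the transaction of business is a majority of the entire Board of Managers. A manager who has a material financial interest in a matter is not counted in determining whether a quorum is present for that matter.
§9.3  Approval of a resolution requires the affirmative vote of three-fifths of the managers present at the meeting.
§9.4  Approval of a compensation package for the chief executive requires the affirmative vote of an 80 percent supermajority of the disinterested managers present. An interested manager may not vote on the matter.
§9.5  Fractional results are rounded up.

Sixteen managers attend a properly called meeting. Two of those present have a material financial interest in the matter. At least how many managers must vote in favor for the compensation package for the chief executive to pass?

12

The compensation package for the chief executive requires four-fifths of the disinterested managers present (16 − 2 = 14).
4/5 of 14 = 11.20, rounded up to 12.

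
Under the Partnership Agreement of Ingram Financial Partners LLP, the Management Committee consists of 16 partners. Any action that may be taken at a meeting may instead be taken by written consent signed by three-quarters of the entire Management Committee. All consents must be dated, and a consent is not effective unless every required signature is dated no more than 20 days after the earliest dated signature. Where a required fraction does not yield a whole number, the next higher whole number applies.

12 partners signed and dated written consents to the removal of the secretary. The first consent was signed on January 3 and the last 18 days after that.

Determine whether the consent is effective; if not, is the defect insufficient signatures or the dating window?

Effective — both the signature and dating-window requirements are satisfied.

Signatures required: three-quarters of 16 — 3/4 of 16 = 12, so 12 needed; 12 signed. Sufficient.
Dating window: the latest signature is 18 days after the earliest; the limit is 20 days. Within the window.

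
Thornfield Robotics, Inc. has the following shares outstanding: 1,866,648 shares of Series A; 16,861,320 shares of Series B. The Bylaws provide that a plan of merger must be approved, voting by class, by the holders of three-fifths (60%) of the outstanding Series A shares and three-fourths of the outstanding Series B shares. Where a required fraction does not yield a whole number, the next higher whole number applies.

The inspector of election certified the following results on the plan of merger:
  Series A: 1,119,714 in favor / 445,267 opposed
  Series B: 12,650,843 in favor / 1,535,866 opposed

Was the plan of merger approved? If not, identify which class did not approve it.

Series A: 3/5 of 1866648 = 1119988.80, rounded up to 1119989; 1,119,989 required, 1,119,714 in favor — not approved.
Series B: 3/4 of 16861320 = 12645990; 12,645,990 required, 12,650,843 in favor — approved.

Not approved — the Series A shares did not give the required vote.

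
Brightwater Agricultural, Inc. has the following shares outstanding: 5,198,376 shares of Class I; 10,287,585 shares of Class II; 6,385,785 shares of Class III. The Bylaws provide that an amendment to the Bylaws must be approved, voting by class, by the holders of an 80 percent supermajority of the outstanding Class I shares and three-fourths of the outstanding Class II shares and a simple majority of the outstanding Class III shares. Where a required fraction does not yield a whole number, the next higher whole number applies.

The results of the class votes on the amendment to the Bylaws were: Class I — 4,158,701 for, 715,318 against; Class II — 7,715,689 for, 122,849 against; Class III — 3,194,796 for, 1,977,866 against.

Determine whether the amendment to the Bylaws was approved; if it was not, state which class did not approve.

Approved — every class gave the required vote.

Class I: 4/5 of 5198376 = 4158700.80, rounded up to 4158701; 4,158,701 required, 4,158,701 in favor — approved.
Class II: 3/4 of 10287585 = 7715688.75, rounded up to 7715689; 7,715,689 required, 7,715,689 in favor — approved.
Class III: a majority of 6385785 is 3192893; 3,192,893 required, 3,194,796 in favor — approved.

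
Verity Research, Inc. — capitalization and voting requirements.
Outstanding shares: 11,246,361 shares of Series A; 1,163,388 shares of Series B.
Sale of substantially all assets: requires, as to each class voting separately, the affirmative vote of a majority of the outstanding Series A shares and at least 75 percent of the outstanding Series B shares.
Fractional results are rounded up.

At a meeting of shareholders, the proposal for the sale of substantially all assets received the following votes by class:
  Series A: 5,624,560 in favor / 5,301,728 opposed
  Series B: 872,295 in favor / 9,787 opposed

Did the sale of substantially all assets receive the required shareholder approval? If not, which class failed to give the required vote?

Not approved — the Series B shares did not give the required vote.

Series A: a majority of 11246361 is 5623181; 5,623,181 required, 5,624,560 in favor — approved.
Series B: 3/4 of 1163388 = 872541; 872,541 required, 872,295 in favor — not approved.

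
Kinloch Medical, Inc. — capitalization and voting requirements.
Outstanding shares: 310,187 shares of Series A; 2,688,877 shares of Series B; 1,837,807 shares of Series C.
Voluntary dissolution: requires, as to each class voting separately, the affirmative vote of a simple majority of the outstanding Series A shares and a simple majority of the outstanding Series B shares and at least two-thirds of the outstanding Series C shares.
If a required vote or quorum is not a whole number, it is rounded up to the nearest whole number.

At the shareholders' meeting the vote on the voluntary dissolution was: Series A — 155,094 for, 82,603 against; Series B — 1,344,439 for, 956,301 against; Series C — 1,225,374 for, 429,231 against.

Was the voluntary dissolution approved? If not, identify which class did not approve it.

Series A: a majority of 310187 is 155094; 155,094 required, 155,094 in favor — approved.
Series B: a majority of 2688877 is 1344439; 1,344,439 required, 1,344,439 in favor — approved.
Series C: 2/3 of 1837807 = 1225204.67, rounded up to 1225205; 1,225,205 required, 1,225,374 in favor — approved.

Approved — every class gave the required vote.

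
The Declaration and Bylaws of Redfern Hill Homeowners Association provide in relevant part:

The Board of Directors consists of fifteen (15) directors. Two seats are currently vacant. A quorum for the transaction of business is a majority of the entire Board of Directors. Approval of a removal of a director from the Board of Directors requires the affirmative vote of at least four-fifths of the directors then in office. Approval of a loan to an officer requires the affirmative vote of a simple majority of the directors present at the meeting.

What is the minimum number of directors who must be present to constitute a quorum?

A majority of 15 is 8.

8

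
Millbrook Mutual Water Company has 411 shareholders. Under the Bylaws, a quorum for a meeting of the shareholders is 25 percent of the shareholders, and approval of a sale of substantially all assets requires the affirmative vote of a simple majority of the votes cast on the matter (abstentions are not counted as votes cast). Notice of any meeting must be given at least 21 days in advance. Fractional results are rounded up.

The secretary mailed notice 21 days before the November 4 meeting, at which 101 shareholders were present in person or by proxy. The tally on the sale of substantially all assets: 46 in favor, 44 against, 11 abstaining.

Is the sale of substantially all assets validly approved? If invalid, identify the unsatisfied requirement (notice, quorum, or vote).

Notice: 21 days given; 21 required. Satisfied.
Quorum: 25% of 411 = 102.75, rounded up to 103; 101 present. Not satisfied.
Vote: requires a majority of the votes cast (101 − 11 abstaining = 90); a majority of 90 is 46, so 46 needed; 46 in favor. Satisfied.

Invalid — quorum requirement not satisfied.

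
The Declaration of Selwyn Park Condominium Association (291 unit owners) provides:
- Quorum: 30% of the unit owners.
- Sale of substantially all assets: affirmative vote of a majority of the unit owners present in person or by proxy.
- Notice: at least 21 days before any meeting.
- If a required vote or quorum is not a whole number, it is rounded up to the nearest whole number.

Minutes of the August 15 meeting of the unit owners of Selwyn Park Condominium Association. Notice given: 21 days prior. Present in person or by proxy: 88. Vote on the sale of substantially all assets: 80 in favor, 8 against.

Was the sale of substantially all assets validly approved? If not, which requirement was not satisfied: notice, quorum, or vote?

Notice: 21 days given; 21 required. Satisfied.
Quorum: 30% of 291 = 87.30, rounded up to 88; 88 present. Satisfied.
Vote: requires a majority of those present (88); a majority of 88 is 45, so 45 needed; 80 in favor. Satisfied.

Valid — all requirements satisfied.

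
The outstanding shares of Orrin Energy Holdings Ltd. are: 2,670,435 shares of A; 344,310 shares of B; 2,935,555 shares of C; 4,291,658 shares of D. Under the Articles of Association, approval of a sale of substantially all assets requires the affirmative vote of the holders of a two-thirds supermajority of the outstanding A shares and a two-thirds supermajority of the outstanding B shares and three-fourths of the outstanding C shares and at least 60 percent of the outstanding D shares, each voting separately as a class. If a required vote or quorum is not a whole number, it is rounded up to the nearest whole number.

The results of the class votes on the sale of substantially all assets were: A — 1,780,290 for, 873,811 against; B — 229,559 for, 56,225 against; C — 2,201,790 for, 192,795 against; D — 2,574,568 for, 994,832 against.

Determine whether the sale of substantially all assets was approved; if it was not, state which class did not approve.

Not approved — the D shares did not give the required vote.

A: 2/3 of 2670435 = 1780290; 1,780,290 required, 1,780,290 in favor — approved.
B: 2/3 of 344310 = 229540; 229,540 required, 229,559 in favor — approved.
C: 3/4 of 2935555 = 2201666.25, rounded up to 2201667; 2,201,667 required, 2,201,790 in favor — approved.
D: 3/5 of 4291658 = 2574994.80, rounded up to 2574995; 2,574,995 required, 2,574,568 in favor — not approved.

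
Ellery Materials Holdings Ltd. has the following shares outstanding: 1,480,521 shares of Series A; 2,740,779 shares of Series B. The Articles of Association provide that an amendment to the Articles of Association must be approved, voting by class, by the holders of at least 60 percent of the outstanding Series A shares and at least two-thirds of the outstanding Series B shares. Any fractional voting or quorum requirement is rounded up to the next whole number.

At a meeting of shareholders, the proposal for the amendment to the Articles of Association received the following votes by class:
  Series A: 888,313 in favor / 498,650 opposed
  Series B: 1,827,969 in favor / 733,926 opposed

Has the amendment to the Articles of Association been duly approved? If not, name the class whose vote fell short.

Series A: 3/5 of 1480521 = 888312.60, rounded up to 888313; 888,313 required, 888,313 in favor — approved.
Series B: 2/3 of 2740779 = 1827186; 1,827,186 required, 1,827,969 in favor — approved.

Approved — every class gave the required vote.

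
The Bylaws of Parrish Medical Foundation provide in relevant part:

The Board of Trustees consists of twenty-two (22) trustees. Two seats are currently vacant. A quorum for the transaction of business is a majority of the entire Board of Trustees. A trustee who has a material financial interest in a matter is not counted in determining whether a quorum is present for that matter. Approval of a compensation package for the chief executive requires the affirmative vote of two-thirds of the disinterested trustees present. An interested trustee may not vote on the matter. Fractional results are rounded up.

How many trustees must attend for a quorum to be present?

12

A majority of 22 is 12.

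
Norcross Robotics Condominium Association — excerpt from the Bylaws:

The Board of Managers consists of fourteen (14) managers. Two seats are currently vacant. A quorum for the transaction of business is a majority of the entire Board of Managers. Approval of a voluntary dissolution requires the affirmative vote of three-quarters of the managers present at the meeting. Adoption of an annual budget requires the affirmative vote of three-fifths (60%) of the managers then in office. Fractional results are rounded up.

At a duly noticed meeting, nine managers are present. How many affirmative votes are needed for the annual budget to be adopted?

8

The annual budget requires three-fifths of the managers then in office (12).
3/5 of 12 = 7.20, rounded up to 8.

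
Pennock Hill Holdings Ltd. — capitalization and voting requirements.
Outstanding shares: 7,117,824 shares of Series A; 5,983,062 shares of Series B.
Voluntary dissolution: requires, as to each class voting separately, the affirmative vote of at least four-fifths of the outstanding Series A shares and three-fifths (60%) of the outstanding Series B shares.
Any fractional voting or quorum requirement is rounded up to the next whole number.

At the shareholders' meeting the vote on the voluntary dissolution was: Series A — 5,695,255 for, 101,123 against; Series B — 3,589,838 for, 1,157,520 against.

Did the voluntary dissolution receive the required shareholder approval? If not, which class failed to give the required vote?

Series A: 4/5 of 7117824 = 5694259.20, rounded up to 5694260; 5,694,260 required, 5,695,255 in favor — approved.
Series B: 3/5 of 5983062 = 3589837.20, rounded up to 3589838; 3,589,838 required, 3,589,838 in favor — approved.

Approved — every class gave the required vote.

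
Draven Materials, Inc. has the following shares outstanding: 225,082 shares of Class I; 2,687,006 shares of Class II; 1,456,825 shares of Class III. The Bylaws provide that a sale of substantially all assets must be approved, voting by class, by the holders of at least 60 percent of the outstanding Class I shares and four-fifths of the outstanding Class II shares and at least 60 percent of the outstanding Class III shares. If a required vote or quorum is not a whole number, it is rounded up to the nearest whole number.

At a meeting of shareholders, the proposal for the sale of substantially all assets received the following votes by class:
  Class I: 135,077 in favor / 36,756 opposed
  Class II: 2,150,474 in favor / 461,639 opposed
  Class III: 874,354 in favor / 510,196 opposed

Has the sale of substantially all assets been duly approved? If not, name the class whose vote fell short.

Approved — every class gave the required vote.

Class I: 3/5 of 225082 = 135049.20, rounded up to 135050; 135,050 required, 135,077 in favor — approved.
Class II: 4/5 of 2687006 = 2149604.80, rounded up to 2149605; 2,149,605 required, 2,150,474 in favor — approved.
Class III: 3/5 of 1456825 = 874095; 874,095 required, 874,354 in favor — approved.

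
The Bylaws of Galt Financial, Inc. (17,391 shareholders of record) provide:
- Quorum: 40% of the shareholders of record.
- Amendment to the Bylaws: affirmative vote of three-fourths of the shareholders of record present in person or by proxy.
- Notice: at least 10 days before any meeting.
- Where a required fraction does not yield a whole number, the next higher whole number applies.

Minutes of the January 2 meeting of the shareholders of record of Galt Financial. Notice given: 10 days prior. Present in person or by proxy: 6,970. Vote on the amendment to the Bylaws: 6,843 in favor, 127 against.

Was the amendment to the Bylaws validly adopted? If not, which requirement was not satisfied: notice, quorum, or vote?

Notice: 10 days given; 10 required. Satisfied.
Quorum: 40% of 17,391 = 6,956.40, rounded up to 6,957; 6,970 present. Satisfied.
Vote: requires three-fourths of those present (6,970); 3/4 of 6970 = 5227.50, rounded up to 5228, so 5,228 needed; 6,843 in favor. Satisfied.

Valid — all requirements satisfied.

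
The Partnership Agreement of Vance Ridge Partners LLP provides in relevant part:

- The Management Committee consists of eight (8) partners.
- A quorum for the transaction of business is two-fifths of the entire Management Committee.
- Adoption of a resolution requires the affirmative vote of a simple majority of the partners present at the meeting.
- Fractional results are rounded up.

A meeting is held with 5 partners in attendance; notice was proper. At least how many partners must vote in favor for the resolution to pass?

3

The resolution requires a majority of the partners present (5).
A majority of 5 is 3.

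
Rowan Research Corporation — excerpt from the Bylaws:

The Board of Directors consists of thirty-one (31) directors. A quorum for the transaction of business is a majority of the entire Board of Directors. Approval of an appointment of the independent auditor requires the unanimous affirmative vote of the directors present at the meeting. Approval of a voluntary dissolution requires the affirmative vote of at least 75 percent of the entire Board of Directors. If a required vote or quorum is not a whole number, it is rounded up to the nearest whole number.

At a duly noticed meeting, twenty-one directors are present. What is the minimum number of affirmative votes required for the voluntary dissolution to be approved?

The voluntary dissolution requires three-fourths of the entire Board of Directors (31).
3/4 of 31 = 23.25, rounded up to 24.
(Only 21 can vote, so the voluntary dissolution cannot pass at this meeting, but the required vote is still 24.)

24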